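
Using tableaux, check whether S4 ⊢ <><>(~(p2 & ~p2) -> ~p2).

Not valid

Tableau for the negation ~<><>(~(p2 & ~p2) -> ~p2):
1. ~<><>(~(p2 & ~p2) -> ~p2), w0
2. ~<>(~(p2 & ~p2) -> ~p2), w0
3. ~(~(p2 & ~p2) -> ~p2), w0
4. ~(p2 & ~p2), w0
5. p2, w0
Accessibility: w0Rw0
The negation has an open branch (countermodel exists).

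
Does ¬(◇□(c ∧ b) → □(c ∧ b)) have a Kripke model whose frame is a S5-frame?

1. ¬(◇□(c ∧ b) → □(c ∧ b)), 0
2. ◇□(c ∧ b), 0   [¬→-rule on 1]
3. ¬□(c ∧ b), 0   [¬→-rule on 1]
4. □(c ∧ b), 1   [◇-rule on 2: fresh world 1, 0R1]
5. c ∧ b, 0   [□-rule on 4 via 1R0]
6. c, 0   [∧-rule on 5]
7. b, 0   [∧-rule on 5]
8. c ∧ b, 1   [□-rule on 4 via 1R1]
9. c, 1   [∧-rule on 8]
10. b, 1   [∧-rule on 8]
11. ¬(c ∧ b), 2   [¬□-rule on 3: fresh world 2, 0R2]
12. c ∧ b, 2   [□-rule on 4 via 1R2]
13. c, 2   [∧-rule on 12]
14. b, 2   [∧-rule on 12]
15. ¬b, 2   [¬∧-rule on 11 (branches; this branch)]
Accessibility: 0R0, 0R1, 0R2, 1R0, 1R1, 1R2, 2R0, 2R1, 2R2
Branch closes: b and ¬b both at 2.
Every branch closes; the branch above is one of them.

No, unsatisfiable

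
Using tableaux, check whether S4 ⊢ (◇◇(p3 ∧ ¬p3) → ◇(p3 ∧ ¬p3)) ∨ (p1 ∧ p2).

Tableau for the negation ¬((◇◇(p3 ∧ ¬p3) → ◇(p3 ∧ ¬p3)) ∨ (p1 ∧ p2)):
1. ¬((◇◇(p3 ∧ ¬p3) → ◇(p3 ∧ ¬p3)) ∨ (p1 ∧ p2)), u
2. ¬(◇◇(p3 ∧ ¬p3) → ◇(p3 ∧ ¬p3)), u   [¬∨-rule on 1]
3. ¬(p1 ∧ p2), u   [¬∨-rule on 1]
4. ◇◇(p3 ∧ ¬p3), u   [¬→-rule on 2]
5. ¬◇(p3 ∧ ¬p3), u   [¬→-rule on 2]
6. ¬(p3 ∧ ¬p3), u   [¬◇-rule on 5 via uRu]
7. ¬p2, u   [¬∧-rule on 3 (branches; this branch)]
8. p3, u   [¬∧-rule on 6 (branches; this branch)]
9. ◇(p3 ∧ ¬p3), v   [◇-rule on 4: fresh world v, uRv]
10. ¬(p3 ∧ ¬p3), v   [¬◇-rule on 5 via uRv]
11. p3, v   [¬∧-rule on 10 (branches; this branch)]
12. p3 ∧ ¬p3, w   [◇-rule on 9: fresh world w, vRw]
13. p3, w   [∧-rule on 12]
14. ¬p3, w   [∧-rule on 12]
Accessibility: uRu, uRv, uRw, vRv, vRw, wRw
Branch closes: p3 and ¬p3 both at w.
Every branch of the negation's tableau closes; the branch above is one of them.

Valid in S4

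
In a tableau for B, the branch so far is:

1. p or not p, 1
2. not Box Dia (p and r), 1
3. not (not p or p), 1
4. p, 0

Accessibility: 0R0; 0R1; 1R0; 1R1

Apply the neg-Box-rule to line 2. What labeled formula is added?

a fresh world 2 with 1R2, and not Dia (p and r) at 2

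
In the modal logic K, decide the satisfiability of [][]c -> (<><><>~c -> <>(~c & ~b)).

Yes, satisfiable

1. [][]c -> (<><><>~c -> <>(~c & ~b)), w0
2. <><><>~c -> <>(~c & ~b), w0
3. <>(~c & ~b), w0
4. ~c & ~b, w1
5. ~c, w1
6. ~b, w1
Accessibility: w0Rw1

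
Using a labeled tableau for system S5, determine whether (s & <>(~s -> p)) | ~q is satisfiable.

1. (s & <>(~s -> p)) | ~q, w0
2. ~q, w0
Accessibility: w0Rw0

Yes, satisfiable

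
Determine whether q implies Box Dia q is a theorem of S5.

Yes, valid

Tableau for the negation not (q implies Box Dia q):
1. not (q implies Box Dia q), 0
2. q, 0   [neg-implies-rule on 1]
3. not Box Dia q, 0   [neg-implies-rule on 1]
4. not Dia q, 1   [neg-Box-rule on 3: fresh world 1, 0R1]
5. not q, 0   [neg-Dia-rule on 4 via 1R0]
Accessibility: 0R0, 0R1, 1R0, 1R1
Branch closes: q and not q both at 0.
All branches of the negation close; one closing branch shown above.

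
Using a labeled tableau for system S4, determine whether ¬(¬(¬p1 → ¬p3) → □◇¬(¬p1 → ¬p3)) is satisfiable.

1. ¬(¬(¬p1 → ¬p3) → □◇¬(¬p1 → ¬p3)), u
2. ¬(¬p1 → ¬p3), u
3. ¬□◇¬(¬p1 → ¬p3), u
4. ¬p1, u
5. p3, u
6. ¬◇¬(¬p1 → ¬p3), v
7. ¬p1 → ¬p3, v
8. ¬p3, v
Accessibility: uRu, uRv, vRv

Satisfiable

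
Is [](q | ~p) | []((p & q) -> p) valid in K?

Tableau for the negation ~([](q | ~p) | []((p & q) -> p)):
1. ~([](q | ~p) | []((p & q) -> p)), 0
2. ~[](q | ~p), 0   [~|-rule on 1]
3. ~[]((p & q) -> p), 0   [~|-rule on 1]
4. ~(q | ~p), 1   [~[]-rule on 2: fresh world 1, 0R1]
5. ~q, 1   [~|-rule on 4]
6. p, 1   [~|-rule on 4]
7. ~((p & q) -> p), 2   [~[]-rule on 3: fresh world 2, 0R2]
8. p & q, 2   [~->-rule on 7]
9. ~p, 2   [~->-rule on 7]
10. p, 2   [&-rule on 8]
11. q, 2   [&-rule on 8]
Accessibility: 0R1, 0R2
Branch closes: p and ~p both at 2.
All branches of the negation close; one closing branch shown above.

Valid in K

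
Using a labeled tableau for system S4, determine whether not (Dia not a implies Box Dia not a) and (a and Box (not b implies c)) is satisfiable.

1. not (Dia not a implies Box Dia not a) and (a and Box (not b implies c)), u
2. not (Dia not a implies Box Dia not a), u   [and-rule on 1]
3. a and Box (not b implies c), u   [and-rule on 1]
4. Dia not a, u   [neg-implies-rule on 2]
5. not Box Dia not a, u   [neg-implies-rule on 2]
6. a, u   [and-rule on 3]
7. Box (not b implies c), u   [and-rule on 3]
8. not b implies c, u   [Box-rule on 7 via uRu]
9. c, u   [implies-rule on 8 (branches; this branch)]
10. not a, v   [Dia-rule on 4: fresh world v, uRv]
11. not b implies c, v   [Box-rule on 7 via uRv]
12. c, v   [implies-rule on 11 (branches; this branch)]
13. not Dia not a, w   [neg-Box-rule on 5: fresh world w, uRw]
14. not b implies c, w   [Box-rule on 7 via uRw]
15. a, w   [neg-Dia-rule on 13 via wRw]
16. c, w   [implies-rule on 14 (branches; this branch)]
Accessibility: uRu, uRv, uRw, vRv, wRw

Yes, satisfiable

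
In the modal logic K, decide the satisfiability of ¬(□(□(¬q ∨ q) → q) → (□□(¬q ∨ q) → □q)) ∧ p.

1. ¬(□(□(¬q ∨ q) → q) → (□□(¬q ∨ q) → □q)) ∧ p, 0
2. ¬(□(□(¬q ∨ q) → q) → (□□(¬q ∨ q) → □q)), 0
3. p, 0
4. □(□(¬q ∨ q) → q), 0
5. ¬(□□(¬q ∨ q) → □q), 0
6. □□(¬q ∨ q), 0
7. ¬□q, 0
8. ¬q, 1
9. □(¬q ∨ q) → q, 1
10. □(¬q ∨ q), 1
11. ¬□(¬q ∨ q), 1
12. ¬(¬q ∨ q), 2
13. q, 2
14. ¬q, 2
Accessibility: 0R1, 1R2
Branch closes: q and ¬q both at 2.
All branches of the tableau close; one closing branch shown above.

Unsatisfiable (every branch closes)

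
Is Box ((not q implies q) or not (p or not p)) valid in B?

Not valid

Tableau for the negation not Box ((not q implies q) or not (p or not p)):
1. not Box ((not q implies q) or not (p or not p)), 0
2. not ((not q implies q) or not (p or not p)), 1   [neg-Box-rule on 1: fresh world 1, 0R1]
3. not (not q implies q), 1   [neg-or-rule on 2]
4. p or not p, 1   [neg-or-rule on 2]
5. not q, 1   [neg-implies-rule on 3]
6. not p, 1   [or-rule on 4 (branches; this branch)]
Accessibility: 0R0, 0R1, 1R0, 1R1
The negation has an open branch (countermodel exists).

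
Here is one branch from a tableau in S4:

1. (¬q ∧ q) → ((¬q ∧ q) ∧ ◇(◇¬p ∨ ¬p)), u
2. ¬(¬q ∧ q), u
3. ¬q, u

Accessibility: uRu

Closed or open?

Open

No atom appears with both signs at the same world.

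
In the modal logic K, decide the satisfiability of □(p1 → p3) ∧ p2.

Yes, satisfiable

1. □(p1 → p3) ∧ p2, u
2. □(p1 → p3), u
3. p2, u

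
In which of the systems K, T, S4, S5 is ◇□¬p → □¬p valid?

S5-tableau for the negation ¬(◇□¬p → □¬p):
1. ¬(◇□¬p → □¬p), u
2. ◇□¬p, u   [¬→-rule on 1]
3. ¬□¬p, u   [¬→-rule on 1]
4. □¬p, v   [◇-rule on 2: fresh world v, uRv]
5. ¬p, u   [□-rule on 4 via vRu]
6. ¬p, v   [□-rule on 4 via vRv]
7. p, w   [¬□-rule on 3: fresh world w, uRw]
8. ¬p, w   [□-rule on 4 via vRw]
Accessibility: uRu, uRv, uRw, vRu, vRv, vRw, wRu, wRv, wRw
Branch closes: p and ¬p both at w.
Every branch closes (one shown): valid in S5.
S4-tableau for the negation ¬(◇□¬p → □¬p):
1. ¬(◇□¬p → □¬p), u
2. ◇□¬p, u   [¬→-rule on 1]
3. ¬□¬p, u   [¬→-rule on 1]
4. □¬p, v   [◇-rule on 2: fresh world v, uRv]
5. ¬p, v   [□-rule on 4 via vRv]
6. p, w   [¬□-rule on 3: fresh world w, uRw]
Accessibility: uRu, uRv, uRw, vRv, wRw
Complete open branch: countermodel on an S4-frame, so not valid in S4, nor in K, T (the same frame is also a K-frame and a T-frame).

S5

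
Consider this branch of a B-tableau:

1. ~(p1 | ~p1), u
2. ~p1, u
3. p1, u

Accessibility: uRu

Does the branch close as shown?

Yes, closed

Both p1 and ~p1 appear at u.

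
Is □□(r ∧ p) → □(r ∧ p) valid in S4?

Tableau for the negation ¬(□□(r ∧ p) → □(r ∧ p)):
1. ¬(□□(r ∧ p) → □(r ∧ p)), w0
2. □□(r ∧ p), w0
3. ¬□(r ∧ p), w0
4. □(r ∧ p), w0
5. r ∧ p, w0
6. r, w0
7. p, w0
8. ¬(r ∧ p), w1
9. □(r ∧ p), w1
10. r ∧ p, w1
11. r, w1
12. p, w1
13. ¬p, w1
Accessibility: w0Rw0, w0Rw1, w1Rw1
Branch closes: p and ¬p both at w1.
Every branch of the negation's tableau closes; the branch above is one of them.

Valid in S4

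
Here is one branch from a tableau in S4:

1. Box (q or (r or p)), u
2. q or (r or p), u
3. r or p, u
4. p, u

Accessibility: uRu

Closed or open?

No world carries both an atom and its negation.

Open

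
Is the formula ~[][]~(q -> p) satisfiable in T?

1. ~[][]~(q -> p), u
2. ~[]~(q -> p), v
3. q -> p, w
4. p, w
Accessibility: uRu, uRv, vRv, vRw, wRw

Yes, satisfiable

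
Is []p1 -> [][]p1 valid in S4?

Tableau for the negation ~([]p1 -> [][]p1):
1. ~([]p1 -> [][]p1), u
2. []p1, u
3. ~[][]p1, u
4. p1, u
5. ~[]p1, v
6. p1, v
7. ~p1, w
8. p1, w
Accessibility: uRu, uRv, uRw, vRv, vRw, wRw
Branch closes: p1 and ~p1 both at w.
Every branch of the negation's tableau closes; the branch above is one of them.

Valid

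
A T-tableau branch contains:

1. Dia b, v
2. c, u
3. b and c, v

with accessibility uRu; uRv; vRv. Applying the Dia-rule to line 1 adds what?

a fresh world w with vRw, and b at w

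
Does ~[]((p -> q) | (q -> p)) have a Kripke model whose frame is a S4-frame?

1. ~[]((p -> q) | (q -> p)), 0
2. ~((p -> q) | (q -> p)), 1
3. ~(p -> q), 1
4. ~(q -> p), 1
5. p, 1
6. ~q, 1
7. q, 1
8. ~p, 1
Accessibility: 0R0, 0R1, 1R1
Branch closes: q and ~q both at 1.
(One branch shown.) All branches close.

Unsatisfiable (every branch closes)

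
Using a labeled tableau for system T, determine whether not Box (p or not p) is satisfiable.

1. not Box (p or not p), 0
2. not (p or not p), 1
3. not p, 1
4. p, 1
Accessibility: 0R0, 0R1, 1R1
Branch closes: p and not p both at 1.
All branches of the tableau close; one closing branch shown above.

Unsatisfiable (every branch closes)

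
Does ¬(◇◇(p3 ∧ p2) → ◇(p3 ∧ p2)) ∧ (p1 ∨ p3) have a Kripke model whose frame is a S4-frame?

No, unsatisfiable

1. ¬(◇◇(p3 ∧ p2) → ◇(p3 ∧ p2)) ∧ (p1 ∨ p3), w0
2. ¬(◇◇(p3 ∧ p2) → ◇(p3 ∧ p2)), w0
3. p1 ∨ p3, w0
4. ◇◇(p3 ∧ p2), w0
5. ¬◇(p3 ∧ p2), w0
6. ¬(p3 ∧ p2), w0
7. p3, w0
8. ¬p2, w0
9. ◇(p3 ∧ p2), w1
10. ¬(p3 ∧ p2), w1
11. ¬p2, w1
12. p3 ∧ p2, w2
13. p3, w2
14. p2, w2
15. ¬(p3 ∧ p2), w2
16. ¬p2, w2
Accessibility: w0Rw0, w0Rw1, w0Rw2, w1Rw1, w1Rw2, w2Rw2
Branch closes: p2 and ¬p2 both at w2.
Every branch closes; the branch above is one of them.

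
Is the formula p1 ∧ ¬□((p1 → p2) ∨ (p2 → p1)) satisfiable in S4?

Unsatisfiable

1. p1 ∧ ¬□((p1 → p2) ∨ (p2 → p1)), 0
2. p1, 0   [∧-rule on 1]
3. ¬□((p1 → p2) ∨ (p2 → p1)), 0   [∧-rule on 1]
4. ¬((p1 → p2) ∨ (p2 → p1)), 1   [¬□-rule on 3: fresh world 1, 0R1]
5. ¬(p1 → p2), 1   [¬∨-rule on 4]
6. ¬(p2 → p1), 1   [¬∨-rule on 4]
7. p1, 1   [¬→-rule on 5]
8. ¬p2, 1   [¬→-rule on 5]
9. p2, 1   [¬→-rule on 6]
10. ¬p1, 1   [¬→-rule on 6]
Accessibility: 0R0, 0R1, 1R1
Branch closes: p2 and ¬p2 both at 1.
All branches of the tableau close; one closing branch shown above.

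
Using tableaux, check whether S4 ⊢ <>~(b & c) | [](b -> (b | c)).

Yes, valid

Tableau for the negation ~(<>~(b & c) | [](b -> (b | c))):
1. ~(<>~(b & c) | [](b -> (b | c))), w0
2. ~<>~(b & c), w0
3. ~[](b -> (b | c)), w0
4. b & c, w0
5. b, w0
6. c, w0
7. ~(b -> (b | c)), w1
8. b, w1
9. ~(b | c), w1
10. ~b, w1
11. ~c, w1
Accessibility: w0Rw0, w0Rw1, w1Rw1
Branch closes: b and ~b both at w1.
Every branch of the negation's tableau closes; the branch above is one of them.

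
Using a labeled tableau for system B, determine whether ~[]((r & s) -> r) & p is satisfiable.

Unsatisfiable

1. ~[]((r & s) -> r) & p, 0
2. ~[]((r & s) -> r), 0   [&-rule on 1]
3. p, 0   [&-rule on 1]
4. ~((r & s) -> r), 1   [~[]-rule on 2: fresh world 1, 0R1]
5. r & s, 1   [~->-rule on 4]
6. ~r, 1   [~->-rule on 4]
7. r, 1   [&-rule on 5]
8. s, 1   [&-rule on 5]
Accessibility: 0R0, 0R1, 1R0, 1R1
Branch closes: r and ~r both at 1.
(One branch shown.) All branches close.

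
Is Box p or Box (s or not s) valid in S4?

Tableau for the negation not (Box p or Box (s or not s)):
1. not (Box p or Box (s or not s)), u
2. not Box p, u
3. not Box (s or not s), u
4. not p, v
5. not (s or not s), w
6. not s, w
7. s, w
Accessibility: uRu, uRv, uRw, vRv, wRw
Branch closes: s and not s both at w.
All branches of the negation close; one closing branch shown above.

Valid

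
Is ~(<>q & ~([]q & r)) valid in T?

Not valid

Tableau for the negation <>q & ~([]q & r):
1. <>q & ~([]q & r), u
2. <>q, u
3. ~([]q & r), u
4. ~r, u
5. q, v
Accessibility: uRu, uRv, vRv
The negation has an open branch (countermodel exists).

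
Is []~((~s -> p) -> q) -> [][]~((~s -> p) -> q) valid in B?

Tableau for the negation ~([]~((~s -> p) -> q) -> [][]~((~s -> p) -> q)):
1. ~([]~((~s -> p) -> q) -> [][]~((~s -> p) -> q)), w0
2. []~((~s -> p) -> q), w0
3. ~[][]~((~s -> p) -> q), w0
4. ~((~s -> p) -> q), w0
5. ~s -> p, w0
6. ~q, w0
7. p, w0
8. ~[]~((~s -> p) -> q), w1
9. ~((~s -> p) -> q), w1
10. ~s -> p, w1
11. ~q, w1
12. p, w1
13. (~s -> p) -> q, w2
14. q, w2
Accessibility: w0Rw0, w0Rw1, w1Rw0, w1Rw1, w1Rw2, w2Rw1, w2Rw2
The negation has an open branch (countermodel exists).

Invalid (countermodel exists)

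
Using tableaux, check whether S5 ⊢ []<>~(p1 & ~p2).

Not valid

Tableau for the negation ~[]<>~(p1 & ~p2):
1. ~[]<>~(p1 & ~p2), u
2. ~<>~(p1 & ~p2), v
3. p1 & ~p2, u
4. p1, u
5. ~p2, u
6. p1 & ~p2, v
7. p1, v
8. ~p2, v
Accessibility: uRu, uRv, vRu, vRv
The negation has an open branch (countermodel exists).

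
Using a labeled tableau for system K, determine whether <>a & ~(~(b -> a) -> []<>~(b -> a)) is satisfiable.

1. <>a & ~(~(b -> a) -> []<>~(b -> a)), 0
2. <>a, 0   [&-rule on 1]
3. ~(~(b -> a) -> []<>~(b -> a)), 0   [&-rule on 1]
4. ~(b -> a), 0   [~->-rule on 3]
5. ~[]<>~(b -> a), 0   [~->-rule on 3]
6. b, 0   [~->-rule on 4]
7. ~a, 0   [~->-rule on 4]
8. a, 1   [<>-rule on 2: fresh world 1, 0R1]
9. ~<>~(b -> a), 2   [~[]-rule on 5: fresh world 2, 0R2]
Accessibility: 0R1, 0R2

Yes, satisfiable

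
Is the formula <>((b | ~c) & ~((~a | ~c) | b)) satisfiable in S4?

Unsatisfiable

1. <>((b | ~c) & ~((~a | ~c) | b)), 0
2. (b | ~c) & ~((~a | ~c) | b), 1
3. b | ~c, 1
4. ~((~a | ~c) | b), 1
5. ~(~a | ~c), 1
6. ~b, 1
7. a, 1
8. c, 1
9. ~c, 1
Accessibility: 0R0, 0R1, 1R1
Branch closes: c and ~c both at 1.
(One branch shown.) All branches close.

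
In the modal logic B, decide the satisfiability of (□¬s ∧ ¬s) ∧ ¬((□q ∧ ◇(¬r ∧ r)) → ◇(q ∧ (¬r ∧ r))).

Unsatisfiable

1. (□¬s ∧ ¬s) ∧ ¬((□q ∧ ◇(¬r ∧ r)) → ◇(q ∧ (¬r ∧ r))), w0
2. □¬s ∧ ¬s, w0
3. ¬((□q ∧ ◇(¬r ∧ r)) → ◇(q ∧ (¬r ∧ r))), w0
4. □¬s, w0
5. ¬s, w0
6. □q ∧ ◇(¬r ∧ r), w0
7. ¬◇(q ∧ (¬r ∧ r)), w0
8. □q, w0
9. ◇(¬r ∧ r), w0
10. ¬(q ∧ (¬r ∧ r)), w0
11. q, w0
12. ¬(¬r ∧ r), w0
13. ¬r, w0
14. ¬r ∧ r, w1
15. ¬r, w1
16. r, w1
Accessibility: w0Rw0, w0Rw1, w1Rw0, w1Rw1
Branch closes: r and ¬r both at w1.
(One branch shown.) All branches close.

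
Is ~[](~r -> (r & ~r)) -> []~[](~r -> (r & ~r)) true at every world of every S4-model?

Not valid

Tableau for the negation ~(~[](~r -> (r & ~r)) -> []~[](~r -> (r & ~r))):
1. ~(~[](~r -> (r & ~r)) -> []~[](~r -> (r & ~r))), u
2. ~[](~r -> (r & ~r)), u   [~->-rule on 1]
3. ~[]~[](~r -> (r & ~r)), u   [~->-rule on 1]
4. ~(~r -> (r & ~r)), v   [~[]-rule on 2: fresh world v, uRv]
5. ~r, v   [~->-rule on 4]
6. ~(r & ~r), v   [~->-rule on 4]
7. [](~r -> (r & ~r)), w   [~[]-rule on 3: fresh world w, uRw]
8. ~r -> (r & ~r), w   [[]-rule on 7 via wRw]
9. r, w   [->-rule on 8 (branches; this branch)]
Accessibility: uRu, uRv, uRw, vRv, wRw
The negation has an open branch (countermodel exists).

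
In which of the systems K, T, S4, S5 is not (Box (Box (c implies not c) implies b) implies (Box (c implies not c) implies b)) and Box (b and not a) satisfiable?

T-tableau for the formula:
1. not (Box (Box (c implies not c) implies b) implies (Box (c implies not c) implies b)) and Box (b and not a), w0
2. not (Box (Box (c implies not c) implies b) implies (Box (c implies not c) implies b)), w0
3. Box (b and not a), w0
4. Box (Box (c implies not c) implies b), w0
5. not (Box (c implies not c) implies b), w0
6. Box (c implies not c), w0
7. not b, w0
8. b and not a, w0
9. b, w0
10. not a, w0
Accessibility: w0Rw0
Branch closes: b and not b both at w0.
Every branch closes (one shown): unsatisfiable in T, hence also in S4, S5 (every S4/S5-frame is a T-frame).
K-tableau for the formula:
1. not (Box (Box (c implies not c) implies b) implies (Box (c implies not c) implies b)) and Box (b and not a), w0
2. not (Box (Box (c implies not c) implies b) implies (Box (c implies not c) implies b)), w0
3. Box (b and not a), w0
4. Box (Box (c implies not c) implies b), w0
5. not (Box (c implies not c) implies b), w0
6. Box (c implies not c), w0
7. not b, w0
Complete open branch: satisfiable in K.

K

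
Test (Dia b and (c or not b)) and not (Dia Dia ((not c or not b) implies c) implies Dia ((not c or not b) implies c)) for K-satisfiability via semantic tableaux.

Satisfiable

1. (Dia b and (c or not b)) and not (Dia Dia ((not c or not b) implies c) implies Dia ((not c or not b) implies c)), u
2. Dia b and (c or not b), u
3. not (Dia Dia ((not c or not b) implies c) implies Dia ((not c or not b) implies c)), u
4. Dia b, u
5. c or not b, u
6. Dia Dia ((not c or not b) implies c), u
7. not Dia ((not c or not b) implies c), u
8. not b, u
9. b, v
10. not ((not c or not b) implies c), v
11. not c or not b, v
12. not c, v
13. Dia ((not c or not b) implies c), w
14. not ((not c or not b) implies c), w
15. not c or not b, w
16. not c, w
17. not b, w
18. (not c or not b) implies c, x
19. c, x
Accessibility: uRv, uRw, wRx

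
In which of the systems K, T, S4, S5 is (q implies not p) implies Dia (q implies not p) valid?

T-tableau for the negation not ((q implies not p) implies Dia (q implies not p)):
1. not ((q implies not p) implies Dia (q implies not p)), 0
2. q implies not p, 0
3. not Dia (q implies not p), 0
4. not (q implies not p), 0
5. q, 0
6. p, 0
7. not p, 0
Accessibility: 0R0
Branch closes: p and not p both at 0.
Every branch closes (one shown): valid in T, hence also in S4, S5 (every theorem of T is a theorem of S4 and S5).
K-tableau for the negation not ((q implies not p) implies Dia (q implies not p)):
1. not ((q implies not p) implies Dia (q implies not p)), 0
2. q implies not p, 0
3. not Dia (q implies not p), 0
4. not p, 0
Complete open branch: countermodel on a K-frame, so not valid in K.

T, S4, S5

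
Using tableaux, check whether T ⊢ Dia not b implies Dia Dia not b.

Tableau for the negation not (Dia not b implies Dia Dia not b):
1. not (Dia not b implies Dia Dia not b), 0
2. Dia not b, 0   [neg-implies-rule on 1]
3. not Dia Dia not b, 0   [neg-implies-rule on 1]
4. not Dia not b, 0   [neg-Dia-rule on 3 via 0R0]
5. b, 0   [neg-Dia-rule on 4 via 0R0]
6. not b, 1   [Dia-rule on 2: fresh world 1, 0R1]
7. not Dia not b, 1   [neg-Dia-rule on 3 via 0R1]
8. b, 1   [neg-Dia-rule on 4 via 0R1]
Accessibility: 0R0, 0R1, 1R1
Branch closes: b and not b both at 1.
Every branch of the negation's tableau closes; the branch above is one of them.

Yes, valid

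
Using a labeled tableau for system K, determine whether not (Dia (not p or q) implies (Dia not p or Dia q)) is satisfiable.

1. not (Dia (not p or q) implies (Dia not p or Dia q)), w0
2. Dia (not p or q), w0   [neg-implies-rule on 1]
3. not (Dia not p or Dia q), w0   [neg-implies-rule on 1]
4. not Dia not p, w0   [neg-or-rule on 3]
5. not Dia q, w0   [neg-or-rule on 3]
6. not p or q, w1   [Dia-rule on 2: fresh world w1, w0Rw1]
7. p, w1   [neg-Dia-rule on 4 via w0Rw1]
8. not q, w1   [neg-Dia-rule on 5 via w0Rw1]
9. q, w1   [or-rule on 6 (branches; this branch)]
Accessibility: w0Rw1
Branch closes: q and not q both at w1.
All branches of the tableau close; one closing branch shown above.

Unsatisfiable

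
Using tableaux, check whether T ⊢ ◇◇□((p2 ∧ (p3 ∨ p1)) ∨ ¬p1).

Tableau for the negation ¬◇◇□((p2 ∧ (p3 ∨ p1)) ∨ ¬p1):
1. ¬◇◇□((p2 ∧ (p3 ∨ p1)) ∨ ¬p1), 0
2. ¬◇□((p2 ∧ (p3 ∨ p1)) ∨ ¬p1), 0
3. ¬□((p2 ∧ (p3 ∨ p1)) ∨ ¬p1), 0
4. ¬((p2 ∧ (p3 ∨ p1)) ∨ ¬p1), 1
5. ¬(p2 ∧ (p3 ∨ p1)), 1
6. p1, 1
7. ¬◇□((p2 ∧ (p3 ∨ p1)) ∨ ¬p1), 1
8. ¬□((p2 ∧ (p3 ∨ p1)) ∨ ¬p1), 1
9. ¬p2, 1
10. ¬((p2 ∧ (p3 ∨ p1)) ∨ ¬p1), 2
11. ¬(p2 ∧ (p3 ∨ p1)), 2
12. p1, 2
13. ¬□((p2 ∧ (p3 ∨ p1)) ∨ ¬p1), 2
14. ¬p2, 2
15. ¬((p2 ∧ (p3 ∨ p1)) ∨ ¬p1), 3
16. ¬(p2 ∧ (p3 ∨ p1)), 3
17. p1, 3
18. ¬p2, 3
Accessibility: 0R0, 0R1, 1R1, 1R2, 2R2, 2R3, 3R3
The negation has an open branch (countermodel exists).

Not valid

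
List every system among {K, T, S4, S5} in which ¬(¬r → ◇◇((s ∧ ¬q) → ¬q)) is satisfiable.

K-tableau for the formula:
1. ¬(¬r → ◇◇((s ∧ ¬q) → ¬q)), w0
2. ¬r, w0   [¬→-rule on 1]
3. ¬◇◇((s ∧ ¬q) → ¬q), w0   [¬→-rule on 1]
Complete open branch: satisfiable in K.
T-tableau for the formula:
1. ¬(¬r → ◇◇((s ∧ ¬q) → ¬q)), w0
2. ¬r, w0   [¬→-rule on 1]
3. ¬◇◇((s ∧ ¬q) → ¬q), w0   [¬→-rule on 1]
4. ¬◇((s ∧ ¬q) → ¬q), w0   [¬◇-rule on 3 via w0Rw0]
5. ¬((s ∧ ¬q) → ¬q), w0   [¬◇-rule on 4 via w0Rw0]
6. s ∧ ¬q, w0   [¬→-rule on 5]
7. q, w0   [¬→-rule on 5]
8. s, w0   [∧-rule on 6]
9. ¬q, w0   [∧-rule on 6]
Accessibility: w0Rw0
Branch closes: q and ¬q both at w0.
Every branch closes (one shown): unsatisfiable in T, hence also in S4, S5 (every S4/S5-frame is a T-frame).

K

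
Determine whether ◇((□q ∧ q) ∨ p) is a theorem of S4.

Tableau for the negation ¬◇((□q ∧ q) ∨ p):
1. ¬◇((□q ∧ q) ∨ p), u
2. ¬((□q ∧ q) ∨ p), u
3. ¬(□q ∧ q), u
4. ¬p, u
5. ¬q, u
Accessibility: uRu
The negation has an open branch (countermodel exists).

Invalid (countermodel exists)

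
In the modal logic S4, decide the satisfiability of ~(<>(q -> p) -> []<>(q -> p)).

Yes, satisfiable

1. ~(<>(q -> p) -> []<>(q -> p)), 0
2. <>(q -> p), 0
3. ~[]<>(q -> p), 0
4. q -> p, 1
5. p, 1
6. ~<>(q -> p), 2
7. ~(q -> p), 2
8. q, 2
9. ~p, 2
Accessibility: 0R0, 0R1, 0R2, 1R1, 2R2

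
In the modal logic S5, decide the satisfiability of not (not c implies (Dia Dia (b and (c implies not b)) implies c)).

1. not (not c implies (Dia Dia (b and (c implies not b)) implies c)), u
2. not c, u
3. not (Dia Dia (b and (c implies not b)) implies c), u
4. Dia Dia (b and (c implies not b)), u
5. Dia (b and (c implies not b)), v
6. b and (c implies not b), w
7. b, w
8. c implies not b, w
9. not c, w
Accessibility: uRu, uRv, uRw, vRu, vRv, vRw, wRu, wRv, wRw

Satisfiable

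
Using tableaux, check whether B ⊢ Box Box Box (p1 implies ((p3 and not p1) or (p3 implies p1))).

Tableau for the negation not Box Box Box (p1 implies ((p3 and not p1) or (p3 implies p1))):
1. not Box Box Box (p1 implies ((p3 and not p1) or (p3 implies p1))), 0
2. not Box Box (p1 implies ((p3 and not p1) or (p3 implies p1))), 1   [neg-Box-rule on 1: fresh world 1, 0R1]
3. not Box (p1 implies ((p3 and not p1) or (p3 implies p1))), 2   [neg-Box-rule on 2: fresh world 2, 1R2]
4. not (p1 implies ((p3 and not p1) or (p3 implies p1))), 3   [neg-Box-rule on 3: fresh world 3, 2R3]
5. p1, 3   [neg-implies-rule on 4]
6. not ((p3 and not p1) or (p3 implies p1)), 3   [neg-implies-rule on 4]
7. not (p3 and not p1), 3   [neg-or-rule on 6]
8. not (p3 implies p1), 3   [neg-or-rule on 6]
9. p3, 3   [neg-implies-rule on 8]
10. not p1, 3   [neg-implies-rule on 8]
Accessibility: 0R0, 0R1, 1R0, 1R1, 1R2, 2R1, 2R2, 2R3, 3R2, 3R3
Branch closes: p1 and not p1 both at 3.
Every branch of the negation's tableau closes; the branch above is one of them.

Yes, valid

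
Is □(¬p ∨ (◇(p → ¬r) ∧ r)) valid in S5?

Tableau for the negation ¬□(¬p ∨ (◇(p → ¬r) ∧ r)):
1. ¬□(¬p ∨ (◇(p → ¬r) ∧ r)), u
2. ¬(¬p ∨ (◇(p → ¬r) ∧ r)), v
3. p, v
4. ¬(◇(p → ¬r) ∧ r), v
5. ¬r, v
Accessibility: uRu, uRv, vRu, vRv
The negation has an open branch (countermodel exists).

Not valid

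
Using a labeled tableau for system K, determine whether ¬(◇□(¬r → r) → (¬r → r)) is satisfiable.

1. ¬(◇□(¬r → r) → (¬r → r)), u
2. ◇□(¬r → r), u
3. ¬(¬r → r), u
4. ¬r, u
5. □(¬r → r), v
Accessibility: uRv

Satisfiable (open branch found)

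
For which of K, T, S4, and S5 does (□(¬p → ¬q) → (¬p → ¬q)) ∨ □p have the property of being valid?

K-tableau for the negation ¬((□(¬p → ¬q) → (¬p → ¬q)) ∨ □p):
1. ¬((□(¬p → ¬q) → (¬p → ¬q)) ∨ □p), w0
2. ¬(□(¬p → ¬q) → (¬p → ¬q)), w0   [¬∨-rule on 1]
3. ¬□p, w0   [¬∨-rule on 1]
4. □(¬p → ¬q), w0   [¬→-rule on 2]
5. ¬(¬p → ¬q), w0   [¬→-rule on 2]
6. ¬p, w0   [¬→-rule on 5]
7. q, w0   [¬→-rule on 5]
8. ¬p, w1   [¬□-rule on 3: fresh world w1, w0Rw1]
9. ¬p → ¬q, w1   [□-rule on 4 via w0Rw1]
10. ¬q, w1   [→-rule on 9 (branches; this branch)]
Accessibility: w0Rw1
Complete open branch: countermodel on a K-frame, so not valid in K.
T-tableau for the negation ¬((□(¬p → ¬q) → (¬p → ¬q)) ∨ □p):
1. ¬((□(¬p → ¬q) → (¬p → ¬q)) ∨ □p), w0
2. ¬(□(¬p → ¬q) → (¬p → ¬q)), w0   [¬∨-rule on 1]
3. ¬□p, w0   [¬∨-rule on 1]
4. □(¬p → ¬q), w0   [¬→-rule on 2]
5. ¬(¬p → ¬q), w0   [¬→-rule on 2]
6. ¬p, w0   [¬→-rule on 5]
7. q, w0   [¬→-rule on 5]
8. ¬p → ¬q, w0   [□-rule on 4 via w0Rw0]
9. ¬q, w0   [→-rule on 8 (branches; this branch)]
Accessibility: w0Rw0
Branch closes: q and ¬q both at w0.
Every branch closes (one shown): valid in T, hence also in S4, S5 (every theorem of T is a theorem of S4 and S5).

T, S4, S5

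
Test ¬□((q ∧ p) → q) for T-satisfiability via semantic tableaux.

1. ¬□((q ∧ p) → q), w0
2. ¬((q ∧ p) → q), w1   [¬□-rule on 1: fresh world w1, w0Rw1]
3. q ∧ p, w1   [¬→-rule on 2]
4. ¬q, w1   [¬→-rule on 2]
5. q, w1   [∧-rule on 3]
6. p, w1   [∧-rule on 3]
Accessibility: w0Rw0, w0Rw1, w1Rw1
Branch closes: q and ¬q both at w1.
(One branch shown.) All branches close.

Unsatisfiable (every branch closes)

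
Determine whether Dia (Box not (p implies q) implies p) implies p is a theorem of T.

Invalid (countermodel exists)

Tableau for the negation not (Dia (Box not (p implies q) implies p) implies p):
1. not (Dia (Box not (p implies q) implies p) implies p), w0
2. Dia (Box not (p implies q) implies p), w0
3. not p, w0
4. Box not (p implies q) implies p, w1
5. p, w1
Accessibility: w0Rw0, w0Rw1, w1Rw1
The negation has an open branch (countermodel exists).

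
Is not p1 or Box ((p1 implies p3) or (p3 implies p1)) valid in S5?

Valid

Tableau for the negation not (not p1 or Box ((p1 implies p3) or (p3 implies p1))):
1. not (not p1 or Box ((p1 implies p3) or (p3 implies p1))), w0
2. p1, w0
3. not Box ((p1 implies p3) or (p3 implies p1)), w0
4. not ((p1 implies p3) or (p3 implies p1)), w1
5. not (p1 implies p3), w1
6. not (p3 implies p1), w1
7. p1, w1
8. not p3, w1
9. p3, w1
10. not p1, w1
Accessibility: w0Rw0, w0Rw1, w1Rw0, w1Rw1
Branch closes: p3 and not p3 both at w1.
All branches of the negation close; one closing branch shown above.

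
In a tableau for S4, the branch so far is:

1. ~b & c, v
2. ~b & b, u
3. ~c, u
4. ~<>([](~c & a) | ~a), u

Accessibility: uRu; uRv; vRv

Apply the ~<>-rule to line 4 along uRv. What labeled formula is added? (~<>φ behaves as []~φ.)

~<>φ behaves as []~φ: propagate the negated body to each accessible world.

~([](~c & a) | ~a), v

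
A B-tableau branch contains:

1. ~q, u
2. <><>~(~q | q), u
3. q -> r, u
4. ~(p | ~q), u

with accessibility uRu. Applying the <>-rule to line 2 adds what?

a fresh world v with uRv, and <>~(~q | q) at v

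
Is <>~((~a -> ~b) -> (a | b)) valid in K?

Invalid (countermodel exists)

Tableau for the negation ~<>~((~a -> ~b) -> (a | b)):
1. ~<>~((~a -> ~b) -> (a | b)), 0
The negation has an open branch (countermodel exists).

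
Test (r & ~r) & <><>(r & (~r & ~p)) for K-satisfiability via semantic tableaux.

No, unsatisfiable

1. (r & ~r) & <><>(r & (~r & ~p)), 0
2. r & ~r, 0   [&-rule on 1]
3. <><>(r & (~r & ~p)), 0   [&-rule on 1]
4. r, 0   [&-rule on 2]
5. ~r, 0   [&-rule on 2]
Branch closes: r and ~r both at 0.
All branches of the tableau close; one closing branch shown above.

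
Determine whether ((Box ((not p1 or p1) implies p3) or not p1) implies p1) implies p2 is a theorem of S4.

Invalid (countermodel exists)

Tableau for the negation not (((Box ((not p1 or p1) implies p3) or not p1) implies p1) implies p2):
1. not (((Box ((not p1 or p1) implies p3) or not p1) implies p1) implies p2), w0
2. (Box ((not p1 or p1) implies p3) or not p1) implies p1, w0   [neg-implies-rule on 1]
3. not p2, w0   [neg-implies-rule on 1]
4. p1, w0   [implies-rule on 2 (branches; this branch)]
Accessibility: w0Rw0
The negation has an open branch (countermodel exists).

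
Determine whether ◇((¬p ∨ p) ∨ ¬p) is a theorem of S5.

Valid in S5

Tableau for the negation ¬◇((¬p ∨ p) ∨ ¬p):
1. ¬◇((¬p ∨ p) ∨ ¬p), w0
2. ¬((¬p ∨ p) ∨ ¬p), w0
3. ¬(¬p ∨ p), w0
4. p, w0
5. ¬p, w0
Accessibility: w0Rw0
Branch closes: p and ¬p both at w0.
Every branch of the negation's tableau closes; the branch above is one of them.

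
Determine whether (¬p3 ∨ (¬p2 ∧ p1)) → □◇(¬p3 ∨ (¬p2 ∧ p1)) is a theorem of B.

Valid

Tableau for the negation ¬((¬p3 ∨ (¬p2 ∧ p1)) → □◇(¬p3 ∨ (¬p2 ∧ p1))):
1. ¬((¬p3 ∨ (¬p2 ∧ p1)) → □◇(¬p3 ∨ (¬p2 ∧ p1))), 0
2. ¬p3 ∨ (¬p2 ∧ p1), 0   [¬→-rule on 1]
3. ¬□◇(¬p3 ∨ (¬p2 ∧ p1)), 0   [¬→-rule on 1]
4. ¬p2 ∧ p1, 0   [∨-rule on 2 (branches; this branch)]
5. ¬p2, 0   [∧-rule on 4]
6. p1, 0   [∧-rule on 4]
7. ¬◇(¬p3 ∨ (¬p2 ∧ p1)), 1   [¬□-rule on 3: fresh world 1, 0R1]
8. ¬(¬p3 ∨ (¬p2 ∧ p1)), 0   [¬◇-rule on 7 via 1R0]
9. p3, 0   [¬∨-rule on 8]
10. ¬(¬p2 ∧ p1), 0   [¬∨-rule on 8]
11. ¬(¬p3 ∨ (¬p2 ∧ p1)), 1   [¬◇-rule on 7 via 1R1]
12. p3, 1   [¬∨-rule on 11]
13. ¬(¬p2 ∧ p1), 1   [¬∨-rule on 11]
14. ¬p1, 0   [¬∧-rule on 10 (branches; this branch)]
Accessibility: 0R0, 0R1, 1R0, 1R1
Branch closes: p1 and ¬p1 both at 0.
Every branch of the negation's tableau closes; the branch above is one of them.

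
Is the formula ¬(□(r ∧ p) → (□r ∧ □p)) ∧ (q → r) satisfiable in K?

1. ¬(□(r ∧ p) → (□r ∧ □p)) ∧ (q → r), 0
2. ¬(□(r ∧ p) → (□r ∧ □p)), 0
3. q → r, 0
4. □(r ∧ p), 0
5. ¬(□r ∧ □p), 0
6. r, 0
7. ¬□p, 0
8. ¬p, 1
9. r ∧ p, 1
10. r, 1
11. p, 1
Accessibility: 0R1
Branch closes: p and ¬p both at 1.
Every branch closes; the branch above is one of them.

No, unsatisfiable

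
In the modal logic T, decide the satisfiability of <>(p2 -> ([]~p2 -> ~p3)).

Satisfiable

1. <>(p2 -> ([]~p2 -> ~p3)), 0
2. p2 -> ([]~p2 -> ~p3), 1
3. []~p2 -> ~p3, 1
4. ~p3, 1
Accessibility: 0R0, 0R1, 1R1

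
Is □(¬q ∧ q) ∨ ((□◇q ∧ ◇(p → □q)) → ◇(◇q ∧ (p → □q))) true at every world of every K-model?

Tableau for the negation ¬(□(¬q ∧ q) ∨ ((□◇q ∧ ◇(p → □q)) → ◇(◇q ∧ (p → □q)))):
1. ¬(□(¬q ∧ q) ∨ ((□◇q ∧ ◇(p → □q)) → ◇(◇q ∧ (p → □q)))), u
2. ¬□(¬q ∧ q), u
3. ¬((□◇q ∧ ◇(p → □q)) → ◇(◇q ∧ (p → □q))), u
4. □◇q ∧ ◇(p → □q), u
5. ¬◇(◇q ∧ (p → □q)), u
6. □◇q, u
7. ◇(p → □q), u
8. ¬(¬q ∧ q), v
9. ¬(◇q ∧ (p → □q)), v
10. ◇q, v
11. ¬q, v
12. ¬(p → □q), v
13. p, v
14. ¬□q, v
15. p → □q, w
16. ¬(◇q ∧ (p → □q)), w
17. ◇q, w
18. □q, w
19. ¬(p → □q), w
20. p, w
21. ¬□q, w
22. q, x
23. ¬q, y
24. q, z
25. ¬q, w6
26. q, w6
Accessibility: uRv, uRw, vRx, vRy, wRz, wRw6
Branch closes: q and ¬q both at w6.
All branches of the negation close; one closing branch shown above.

Valid in K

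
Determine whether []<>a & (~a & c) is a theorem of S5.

Invalid (countermodel exists)

Tableau for the negation ~([]<>a & (~a & c)):
1. ~([]<>a & (~a & c)), u
2. ~(~a & c), u
3. ~c, u
Accessibility: uRu
The negation has an open branch (countermodel exists).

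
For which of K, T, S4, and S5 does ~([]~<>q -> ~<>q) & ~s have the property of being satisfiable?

K

K-tableau for the formula:
1. ~([]~<>q -> ~<>q) & ~s, 0
2. ~([]~<>q -> ~<>q), 0
3. ~s, 0
4. []~<>q, 0
5. <>q, 0
6. q, 1
7. ~<>q, 1
Accessibility: 0R1
Complete open branch: satisfiable in K.
T-tableau for the formula:
1. ~([]~<>q -> ~<>q) & ~s, 0
2. ~([]~<>q -> ~<>q), 0
3. ~s, 0
4. []~<>q, 0
5. <>q, 0
6. ~<>q, 0
7. ~q, 0
8. q, 1
9. ~<>q, 1
10. ~q, 1
Accessibility: 0R0, 0R1, 1R1
Branch closes: q and ~q both at 1.
Every branch closes (one shown): unsatisfiable in T, hence also in S4, S5 (every S4/S5-frame is a T-frame).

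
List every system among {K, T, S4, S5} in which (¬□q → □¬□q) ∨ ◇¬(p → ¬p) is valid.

S5-tableau for the negation ¬((¬□q → □¬□q) ∨ ◇¬(p → ¬p)):
1. ¬((¬□q → □¬□q) ∨ ◇¬(p → ¬p)), w0
2. ¬(¬□q → □¬□q), w0
3. ¬◇¬(p → ¬p), w0
4. ¬□q, w0
5. ¬□¬□q, w0
6. p → ¬p, w0
7. ¬p, w0
8. ¬q, w1
9. p → ¬p, w1
10. ¬p, w1
11. □q, w2
12. p → ¬p, w2
13. q, w0
14. q, w1
Accessibility: w0Rw0, w0Rw1, w0Rw2, w1Rw0, w1Rw1, w1Rw2, w2Rw0, w2Rw1, w2Rw2
Branch closes: q and ¬q both at w1.
Every branch closes (one shown): valid in S5.
S4-tableau for the negation ¬((¬□q → □¬□q) ∨ ◇¬(p → ¬p)):
1. ¬((¬□q → □¬□q) ∨ ◇¬(p → ¬p)), w0
2. ¬(¬□q → □¬□q), w0
3. ¬◇¬(p → ¬p), w0
4. ¬□q, w0
5. ¬□¬□q, w0
6. p → ¬p, w0
7. ¬p, w0
8. ¬q, w1
9. p → ¬p, w1
10. ¬p, w1
11. □q, w2
12. p → ¬p, w2
13. q, w2
14. ¬p, w2
Accessibility: w0Rw0, w0Rw1, w0Rw2, w1Rw1, w2Rw2
Complete open branch: countermodel on an S4-frame, so not valid in S4, nor in K, T (the same frame is also a K-frame and a T-frame).

S5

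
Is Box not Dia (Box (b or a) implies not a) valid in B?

Not valid

Tableau for the negation not Box not Dia (Box (b or a) implies not a):
1. not Box not Dia (Box (b or a) implies not a), 0
2. Dia (Box (b or a) implies not a), 1   [neg-Box-rule on 1: fresh world 1, 0R1]
3. Box (b or a) implies not a, 2   [Dia-rule on 2: fresh world 2, 1R2]
4. not a, 2   [implies-rule on 3 (branches; this branch)]
Accessibility: 0R0, 0R1, 1R0, 1R1, 1R2, 2R1, 2R2
The negation has an open branch (countermodel exists).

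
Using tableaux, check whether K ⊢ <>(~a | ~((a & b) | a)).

Tableau for the negation ~<>(~a | ~((a & b) | a)):
1. ~<>(~a | ~((a & b) | a)), 0
The negation has an open branch (countermodel exists).

Invalid (countermodel exists)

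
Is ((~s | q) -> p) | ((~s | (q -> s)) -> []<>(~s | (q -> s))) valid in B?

Valid in B

Tableau for the negation ~(((~s | q) -> p) | ((~s | (q -> s)) -> []<>(~s | (q -> s)))):
1. ~(((~s | q) -> p) | ((~s | (q -> s)) -> []<>(~s | (q -> s)))), 0
2. ~((~s | q) -> p), 0
3. ~((~s | (q -> s)) -> []<>(~s | (q -> s))), 0
4. ~s | q, 0
5. ~p, 0
6. ~s | (q -> s), 0
7. ~[]<>(~s | (q -> s)), 0
8. q, 0
9. q -> s, 0
10. s, 0
11. ~<>(~s | (q -> s)), 1
12. ~(~s | (q -> s)), 0
13. ~(q -> s), 0
14. ~s, 0
Accessibility: 0R0, 0R1, 1R0, 1R1
Branch closes: s and ~s both at 0.
All branches of the negation close; one closing branch shown above.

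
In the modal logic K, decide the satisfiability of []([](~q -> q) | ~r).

Yes, satisfiable

1. []([](~q -> q) | ~r), 0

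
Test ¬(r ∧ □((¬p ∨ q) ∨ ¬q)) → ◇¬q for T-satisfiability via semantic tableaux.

Satisfiable

1. ¬(r ∧ □((¬p ∨ q) ∨ ¬q)) → ◇¬q, 0
2. ◇¬q, 0   [→-rule on 1 (branches; this branch)]
3. ¬q, 1   [◇-rule on 2: fresh world 1, 0R1]
Accessibility: 0R0, 0R1, 1R1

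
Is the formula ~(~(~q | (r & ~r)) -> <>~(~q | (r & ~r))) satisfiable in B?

1. ~(~(~q | (r & ~r)) -> <>~(~q | (r & ~r))), w0
2. ~(~q | (r & ~r)), w0   [~->-rule on 1]
3. ~<>~(~q | (r & ~r)), w0   [~->-rule on 1]
4. q, w0   [~|-rule on 2]
5. ~(r & ~r), w0   [~|-rule on 2]
6. ~q | (r & ~r), w0   [~<>-rule on 3 via w0Rw0]
7. r, w0   [~&-rule on 5 (branches; this branch)]
8. r & ~r, w0   [|-rule on 6 (branches; this branch)]
9. ~r, w0   [&-rule on 8]
Accessibility: w0Rw0
Branch closes: r and ~r both at w0.
All branches of the tableau close; one closing branch shown above.

Unsatisfiable (every branch closes)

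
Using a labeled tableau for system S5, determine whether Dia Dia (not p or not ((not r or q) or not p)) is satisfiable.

1. Dia Dia (not p or not ((not r or q) or not p)), 0
2. Dia (not p or not ((not r or q) or not p)), 1
3. not p or not ((not r or q) or not p), 2
4. not ((not r or q) or not p), 2
5. not (not r or q), 2
6. p, 2
7. r, 2
8. not q, 2
Accessibility: 0R0, 0R1, 0R2, 1R0, 1R1, 1R2, 2R0, 2R1, 2R2

Satisfiable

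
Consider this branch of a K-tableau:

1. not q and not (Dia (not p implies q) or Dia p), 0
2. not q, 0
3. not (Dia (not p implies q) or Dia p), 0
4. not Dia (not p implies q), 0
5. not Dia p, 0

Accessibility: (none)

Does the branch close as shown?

No atom appears with both signs at the same world.

No, open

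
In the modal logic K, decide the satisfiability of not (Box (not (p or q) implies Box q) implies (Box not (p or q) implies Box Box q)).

Unsatisfiable (every branch closes)

1. not (Box (not (p or q) implies Box q) implies (Box not (p or q) implies Box Box q)), 0
2. Box (not (p or q) implies Box q), 0   [neg-implies-rule on 1]
3. not (Box not (p or q) implies Box Box q), 0   [neg-implies-rule on 1]
4. Box not (p or q), 0   [neg-implies-rule on 3]
5. not Box Box q, 0   [neg-implies-rule on 3]
6. not Box q, 1   [neg-Box-rule on 5: fresh world 1, 0R1]
7. not (p or q) implies Box q, 1   [Box-rule on 2 via 0R1]
8. not (p or q), 1   [Box-rule on 4 via 0R1]
9. not p, 1   [neg-or-rule on 8]
10. not q, 1   [neg-or-rule on 8]
11. Box q, 1   [implies-rule on 7 (branches; this branch)]
12. not q, 2   [neg-Box-rule on 6: fresh world 2, 1R2]
13. q, 2   [Box-rule on 11 via 1R2]
Accessibility: 0R1, 1R2
Branch closes: q and not q both at 2.
All branches of the tableau close; one closing branch shown above.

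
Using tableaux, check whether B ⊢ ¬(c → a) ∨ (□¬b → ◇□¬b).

Valid

Tableau for the negation ¬(¬(c → a) ∨ (□¬b → ◇□¬b)):
1. ¬(¬(c → a) ∨ (□¬b → ◇□¬b)), w0
2. c → a, w0
3. ¬(□¬b → ◇□¬b), w0
4. □¬b, w0
5. ¬◇□¬b, w0
6. ¬b, w0
7. ¬□¬b, w0
8. a, w0
9. b, w1
10. ¬b, w1
Accessibility: w0Rw0, w0Rw1, w1Rw0, w1Rw1
Branch closes: b and ¬b both at w1.
All branches of the negation close; one closing branch shown above.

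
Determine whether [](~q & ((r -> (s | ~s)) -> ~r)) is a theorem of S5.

Invalid (countermodel exists)

Tableau for the negation ~[](~q & ((r -> (s | ~s)) -> ~r)):
1. ~[](~q & ((r -> (s | ~s)) -> ~r)), w0
2. ~(~q & ((r -> (s | ~s)) -> ~r)), w1
3. ~((r -> (s | ~s)) -> ~r), w1
4. r -> (s | ~s), w1
5. r, w1
6. s | ~s, w1
7. ~s, w1
Accessibility: w0Rw0, w0Rw1, w1Rw0, w1Rw1
The negation has an open branch (countermodel exists).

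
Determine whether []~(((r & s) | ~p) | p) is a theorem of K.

Tableau for the negation ~[]~(((r & s) | ~p) | p):
1. ~[]~(((r & s) | ~p) | p), 0
2. ((r & s) | ~p) | p, 1
3. p, 1
Accessibility: 0R1
The negation has an open branch (countermodel exists).

Not valid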